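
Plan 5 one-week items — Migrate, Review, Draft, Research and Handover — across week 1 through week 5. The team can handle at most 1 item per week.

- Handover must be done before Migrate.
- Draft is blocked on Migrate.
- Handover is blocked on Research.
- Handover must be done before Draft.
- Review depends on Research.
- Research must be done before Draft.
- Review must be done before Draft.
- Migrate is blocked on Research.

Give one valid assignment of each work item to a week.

Handover in week 2, Review in week 4, Migrate in week 3, Research in week 1, Draft in week 5

Checking: Research(week 1) before Migrate(week 3); Research(week 1) before Draft(week 5); Review(week 4) before Draft(week 5); Research(week 1) before Handover(week 2); Handover(week 2) before Draft(week 5); Migrate(week 3) before Draft(week 5); Handover(week 2) before Migrate(week 3); Research(week 1) before Review(week 4); max 1 per week (cap 1).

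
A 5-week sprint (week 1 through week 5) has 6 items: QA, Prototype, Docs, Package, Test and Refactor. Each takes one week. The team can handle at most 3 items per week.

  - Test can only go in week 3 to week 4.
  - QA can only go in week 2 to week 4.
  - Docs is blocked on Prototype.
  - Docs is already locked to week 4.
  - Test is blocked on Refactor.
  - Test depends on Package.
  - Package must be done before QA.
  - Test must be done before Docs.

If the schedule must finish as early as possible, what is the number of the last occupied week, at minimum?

The precedence chain requires at least 3 distinct weeks.
With at most 3 per week and 6 work items, at least 2 weeks are needed.
Docs can't be placed before week 4, so the schedule must run through at least week 4.
4 works (last occupied week: week 4): for example Docs in week 4, Refactor in week 1, Test in week 3, QA in week 2, Package in week 1, Prototype in week 1.

week 4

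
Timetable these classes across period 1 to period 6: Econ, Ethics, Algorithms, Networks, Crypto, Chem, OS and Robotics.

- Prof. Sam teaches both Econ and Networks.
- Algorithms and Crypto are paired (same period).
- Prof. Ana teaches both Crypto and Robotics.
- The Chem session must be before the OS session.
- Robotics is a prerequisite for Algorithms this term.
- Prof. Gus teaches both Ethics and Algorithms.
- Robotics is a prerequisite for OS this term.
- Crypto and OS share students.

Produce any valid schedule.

OS=period 2, Algorithms=period 3, Ethics=period 1, Networks=period 2, Crypto=period 3, Robotics=period 1, Econ=period 1, Chem=period 1

Checking: Chem(period 1) before OS(period 2); Robotics(period 1) before Algorithms(period 3); Robotics(period 1) before OS(period 2); Crypto(period 3) != OS(period 2); Crypto(period 3) != Robotics(period 1); Econ(period 1) != Networks(period 2); Ethics(period 1) != Algorithms(period 3); Algorithms = Crypto = period 3.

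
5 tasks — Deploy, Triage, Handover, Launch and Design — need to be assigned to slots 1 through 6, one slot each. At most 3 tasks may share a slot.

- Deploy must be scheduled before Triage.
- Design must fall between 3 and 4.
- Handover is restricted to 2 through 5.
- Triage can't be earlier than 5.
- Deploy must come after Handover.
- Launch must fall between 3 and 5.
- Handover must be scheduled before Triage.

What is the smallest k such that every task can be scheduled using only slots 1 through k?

The precedence chain requires at least 3 distinct slots.
With at most 3 per slot and 5 tasks, at least 2 slots are needed.
Triage can't be placed before 5, so the schedule must run through at least slot 5.
5 works (last occupied slot: 5): for example Launch=3, Deploy=3, Design=3, Triage=5, Handover=2.

5 slots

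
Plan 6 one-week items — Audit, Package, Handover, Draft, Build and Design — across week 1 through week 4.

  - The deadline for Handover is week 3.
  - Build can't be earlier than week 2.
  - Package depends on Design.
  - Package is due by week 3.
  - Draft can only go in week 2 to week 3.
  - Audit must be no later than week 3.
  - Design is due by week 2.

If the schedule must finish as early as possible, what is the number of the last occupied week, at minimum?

2

The precedence chain requires at least 2 distinct weeks.
2 works (last occupied week: week 2): for example Audit in week 1, Design in week 1, Build in week 2, Handover in week 1, Draft in week 2, Package in week 2.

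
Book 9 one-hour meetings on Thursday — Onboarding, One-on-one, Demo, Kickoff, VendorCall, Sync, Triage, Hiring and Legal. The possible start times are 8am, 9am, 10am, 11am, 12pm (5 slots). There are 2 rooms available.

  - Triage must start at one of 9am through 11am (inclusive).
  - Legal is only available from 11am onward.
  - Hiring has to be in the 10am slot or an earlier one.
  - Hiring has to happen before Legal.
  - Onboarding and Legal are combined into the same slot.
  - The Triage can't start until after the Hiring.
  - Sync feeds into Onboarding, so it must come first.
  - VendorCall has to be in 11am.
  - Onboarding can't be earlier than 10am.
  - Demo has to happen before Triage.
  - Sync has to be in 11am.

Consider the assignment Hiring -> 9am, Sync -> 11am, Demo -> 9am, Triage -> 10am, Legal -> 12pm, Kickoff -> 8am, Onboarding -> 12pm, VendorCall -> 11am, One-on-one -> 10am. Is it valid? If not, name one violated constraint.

Onboarding can't be earlier than 10am — holds.
Sync has to be in 11am — holds.
VendorCall has to be in 11am — holds.
Hiring has to happen before Legal — holds.
Sync feeds into Onboarding, so it must come first — holds.
Legal is only available from 11am onward — holds.
Demo has to happen before Triage — holds.
Onboarding and Legal are combined into the same slot — holds.
The Triage can't start until after the Hiring — holds.
There are 2 rooms available — holds.
Hiring has to be in the 10am slot or an earlier one — holds.
Triage must start at one of 9am through 11am (inclusive) — holds.

Valid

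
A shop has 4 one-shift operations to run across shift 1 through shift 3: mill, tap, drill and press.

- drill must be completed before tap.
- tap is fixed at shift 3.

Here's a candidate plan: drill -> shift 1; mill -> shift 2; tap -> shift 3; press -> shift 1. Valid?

Valid

drill must be completed before tap — holds.
tap is fixed at shift 3 — holds.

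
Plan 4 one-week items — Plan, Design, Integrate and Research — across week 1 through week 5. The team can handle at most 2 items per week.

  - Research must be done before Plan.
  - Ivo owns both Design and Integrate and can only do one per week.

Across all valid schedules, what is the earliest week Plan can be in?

week 2

Precedence pushes Plan to at least week 2.
Plan at week 2 is achievable: Design -> week 1; Plan -> week 2; Integrate -> week 2; Research -> week 1.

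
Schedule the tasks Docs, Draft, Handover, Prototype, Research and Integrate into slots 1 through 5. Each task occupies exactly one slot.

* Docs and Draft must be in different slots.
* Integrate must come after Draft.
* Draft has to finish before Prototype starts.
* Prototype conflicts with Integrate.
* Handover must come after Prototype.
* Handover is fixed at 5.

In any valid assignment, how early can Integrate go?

Precedence pushes Integrate to at least 2.
Integrate at 2 is achievable: Handover in 5; Prototype in 3; Docs in 2; Research in 1; Integrate in 2; Draft in 1.

2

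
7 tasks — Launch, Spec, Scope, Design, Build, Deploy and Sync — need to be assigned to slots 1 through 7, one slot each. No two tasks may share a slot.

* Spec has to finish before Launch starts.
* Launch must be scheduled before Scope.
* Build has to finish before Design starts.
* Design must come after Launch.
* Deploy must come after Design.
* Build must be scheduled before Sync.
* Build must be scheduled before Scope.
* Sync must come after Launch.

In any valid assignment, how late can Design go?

6

Precedence pushes Design to at least 3; downstream work caps Design at 6.
Design at 6 is achievable: Design -> 6, Spec -> 1, Scope -> 4, Launch -> 2, Build -> 3, Sync -> 5, Deploy -> 7.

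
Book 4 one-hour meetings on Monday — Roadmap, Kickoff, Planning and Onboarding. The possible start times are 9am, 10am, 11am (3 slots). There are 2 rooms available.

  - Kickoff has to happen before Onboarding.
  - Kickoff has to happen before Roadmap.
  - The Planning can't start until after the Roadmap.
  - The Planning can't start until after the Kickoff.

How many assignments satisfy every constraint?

2

Enumerating: Roadmap in 10am, Onboarding in 10am, Planning in 11am, Kickoff in 9am | Roadmap -> 10am, Onboarding -> 11am, Planning -> 11am, Kickoff -> 9am.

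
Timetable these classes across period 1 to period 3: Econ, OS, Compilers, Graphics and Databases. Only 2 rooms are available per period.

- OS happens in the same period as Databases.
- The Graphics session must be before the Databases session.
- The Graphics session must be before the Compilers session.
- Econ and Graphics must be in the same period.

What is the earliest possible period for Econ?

period 1

Econ must be in the same period as Graphics, which can't be after period 2, so Econ is at most period 2.
Econ at period 1 is achievable: Databases -> period 3; Econ -> period 1; Graphics -> period 1; OS -> period 3; Compilers -> period 2.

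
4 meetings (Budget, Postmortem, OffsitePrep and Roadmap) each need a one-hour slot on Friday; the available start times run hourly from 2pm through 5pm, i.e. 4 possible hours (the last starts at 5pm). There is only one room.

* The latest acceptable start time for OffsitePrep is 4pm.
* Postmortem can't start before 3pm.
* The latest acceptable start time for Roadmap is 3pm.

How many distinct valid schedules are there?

7

Splitting on Budget: it can be 2pm (1), 3pm (1), 4pm (2), 5pm (3). Listing each branch's schedules as (Postmortem, OffsitePrep, Roadmap):
Budget=2pm: (5pm,4pm,3pm) — 1.
Budget=3pm: (5pm,4pm,2pm) — 1.
Budget=4pm: (5pm,2pm,3pm) (5pm,3pm,2pm) — 2.
Budget=5pm: (3pm,4pm,2pm) (4pm,2pm,3pm) (4pm,3pm,2pm) — 3.
Summing: 1 + 1 + 2 + 3 = 7.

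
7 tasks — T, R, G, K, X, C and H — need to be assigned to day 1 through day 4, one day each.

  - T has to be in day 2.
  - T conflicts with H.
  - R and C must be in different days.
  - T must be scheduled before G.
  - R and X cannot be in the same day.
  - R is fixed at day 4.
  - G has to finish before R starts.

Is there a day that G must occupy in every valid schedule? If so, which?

day 3

T is fixed at day 2 and must come before G, so G is at least day 3.
R is fixed at day 4 and must come after G, so G is at most day 3.
So G must be day 3.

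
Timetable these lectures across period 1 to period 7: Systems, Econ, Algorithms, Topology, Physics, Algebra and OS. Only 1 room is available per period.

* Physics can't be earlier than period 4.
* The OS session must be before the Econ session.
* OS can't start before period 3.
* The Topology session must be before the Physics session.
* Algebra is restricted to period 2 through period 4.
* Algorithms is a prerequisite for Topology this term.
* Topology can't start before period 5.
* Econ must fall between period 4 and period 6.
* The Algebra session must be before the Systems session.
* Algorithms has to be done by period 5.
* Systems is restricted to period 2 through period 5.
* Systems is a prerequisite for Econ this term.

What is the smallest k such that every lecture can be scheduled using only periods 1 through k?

7

The precedence chain requires at least 3 distinct periods.
With at most 1 per period and 7 lectures, at least 7 periods are needed.
Propagating the time windows through the other constraints, Physics can't land before period 6, so the schedule must run through at least period 6.
7 works (last occupied period: period 7): for example Topology in period 6; Physics in period 7; OS in period 4; Algebra in period 2; Systems in period 3; Econ in period 5; Algorithms in period 1.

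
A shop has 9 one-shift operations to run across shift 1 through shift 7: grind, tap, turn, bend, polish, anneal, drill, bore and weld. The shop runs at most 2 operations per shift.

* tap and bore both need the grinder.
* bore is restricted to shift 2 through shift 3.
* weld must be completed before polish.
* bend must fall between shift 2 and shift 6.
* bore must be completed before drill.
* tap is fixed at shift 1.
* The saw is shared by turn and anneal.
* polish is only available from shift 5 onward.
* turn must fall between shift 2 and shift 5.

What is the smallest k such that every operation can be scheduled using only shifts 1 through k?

The precedence chain requires at least 2 distinct shifts.
With at most 2 per shift and 9 operations, at least 5 shifts are needed.
polish can't be placed before shift 5, so the schedule must run through at least shift 5.
5 works (last occupied shift: shift 5): for example grind=shift 4, bend=shift 3, anneal=shift 4, drill=shift 3, turn=shift 2, bore=shift 2, weld=shift 1, polish=shift 5, tap=shift 1.

5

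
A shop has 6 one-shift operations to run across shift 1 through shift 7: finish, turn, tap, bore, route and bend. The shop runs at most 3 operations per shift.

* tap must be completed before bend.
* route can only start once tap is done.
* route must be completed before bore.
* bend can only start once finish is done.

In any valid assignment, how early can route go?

Precedence pushes route to at least shift 2; downstream work caps route at shift 6.
route at shift 2 is achievable: route=shift 2, tap=shift 1, bore=shift 3, bend=shift 2, turn=shift 1, finish=shift 1.

shift 2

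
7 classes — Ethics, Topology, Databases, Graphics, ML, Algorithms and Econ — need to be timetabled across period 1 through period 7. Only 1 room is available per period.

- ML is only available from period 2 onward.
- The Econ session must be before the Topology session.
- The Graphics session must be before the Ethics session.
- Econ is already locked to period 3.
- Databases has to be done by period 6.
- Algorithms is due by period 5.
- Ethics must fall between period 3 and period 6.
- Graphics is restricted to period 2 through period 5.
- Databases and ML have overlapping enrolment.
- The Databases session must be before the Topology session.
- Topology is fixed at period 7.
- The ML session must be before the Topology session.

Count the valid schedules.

21

Splitting on Ethics: it can be period 4 (3), period 5 (6), period 6 (12). Listing each branch's schedules as (Topology, Databases, Graphics, ML, Algorithms, Econ) by period number:
Ethics=period 4: (7,1,2,6,5,3) (7,5,2,6,1,3) (7,6,2,5,1,3) — 3.
Ethics=period 5: (7,1,2,6,4,3) (7,1,4,6,2,3) (7,2,4,6,1,3) (7,4,2,6,1,3) (7,6,2,4,1,3) (7,6,4,2,1,3) — 6.
Ethics=period 6: (7,1,2,4,5,3) (7,1,2,5,4,3) (7,1,4,2,5,3) (7,1,4,5,2,3) (7,1,5,2,4,3) (7,1,5,4,2,3) (7,2,4,5,1,3) (7,2,5,4,1,3) (7,4,2,5,1,3) (7,4,5,2,1,3) (7,5,2,4,1,3) (7,5,4,2,1,3) — 12.
Summing: 3 + 6 + 12 = 21.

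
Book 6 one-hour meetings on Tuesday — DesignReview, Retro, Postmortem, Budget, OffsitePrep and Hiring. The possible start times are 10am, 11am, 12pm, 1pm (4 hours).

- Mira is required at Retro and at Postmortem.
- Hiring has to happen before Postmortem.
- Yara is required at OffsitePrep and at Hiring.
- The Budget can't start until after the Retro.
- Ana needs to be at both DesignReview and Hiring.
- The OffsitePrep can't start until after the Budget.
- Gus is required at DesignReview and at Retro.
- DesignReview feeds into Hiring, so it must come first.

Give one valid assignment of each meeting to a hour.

OffsitePrep=1pm; Postmortem=1pm; DesignReview=11am; Retro=10am; Budget=11am; Hiring=12pm

Checking: Retro(10am) before Budget(11am); Hiring(12pm) before Postmortem(1pm); DesignReview(11am) before Hiring(12pm); Budget(11am) before OffsitePrep(1pm); OffsitePrep(1pm) != Hiring(12pm); DesignReview(11am) != Hiring(12pm); Retro(10am) != Postmortem(1pm); DesignReview(11am) != Retro(10am).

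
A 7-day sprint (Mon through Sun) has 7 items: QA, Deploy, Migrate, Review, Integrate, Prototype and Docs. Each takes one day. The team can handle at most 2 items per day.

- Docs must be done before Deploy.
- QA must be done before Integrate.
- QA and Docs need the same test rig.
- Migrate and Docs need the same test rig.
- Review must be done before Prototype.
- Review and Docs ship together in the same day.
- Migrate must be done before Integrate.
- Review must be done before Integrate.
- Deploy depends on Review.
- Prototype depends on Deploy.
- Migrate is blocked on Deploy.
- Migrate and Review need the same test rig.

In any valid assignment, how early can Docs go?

Mon

Downstream work caps Docs at Thu.
Docs at Mon is achievable: Docs -> Mon; Integrate -> Thu; Prototype -> Wed; QA -> Tue; Deploy -> Tue; Migrate -> Wed; Review -> Mon.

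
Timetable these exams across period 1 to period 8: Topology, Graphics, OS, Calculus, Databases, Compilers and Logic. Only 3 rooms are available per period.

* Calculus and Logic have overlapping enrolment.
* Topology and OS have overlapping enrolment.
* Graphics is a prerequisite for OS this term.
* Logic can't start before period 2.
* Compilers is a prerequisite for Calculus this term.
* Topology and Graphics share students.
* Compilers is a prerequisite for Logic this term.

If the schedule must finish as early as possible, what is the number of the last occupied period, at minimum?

The precedence chain requires at least 2 distinct periods.
With at most 3 per period and 7 exams, at least 3 periods are needed.
3 works (last occupied period: period 3): for example Logic=period 2, Graphics=period 1, Topology=period 3, Compilers=period 1, Calculus=period 3, OS=period 2, Databases=period 1.

3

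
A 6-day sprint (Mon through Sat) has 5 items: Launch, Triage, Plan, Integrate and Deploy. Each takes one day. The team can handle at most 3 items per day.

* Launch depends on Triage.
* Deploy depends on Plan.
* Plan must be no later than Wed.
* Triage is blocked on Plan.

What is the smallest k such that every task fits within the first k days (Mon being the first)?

3 days

The precedence chain requires at least 3 distinct days.
With at most 3 per day and 5 tasks, at least 2 days are needed.
3 works (last occupied day: Wed): for example Plan=Mon, Triage=Tue, Deploy=Tue, Launch=Wed, Integrate=Mon.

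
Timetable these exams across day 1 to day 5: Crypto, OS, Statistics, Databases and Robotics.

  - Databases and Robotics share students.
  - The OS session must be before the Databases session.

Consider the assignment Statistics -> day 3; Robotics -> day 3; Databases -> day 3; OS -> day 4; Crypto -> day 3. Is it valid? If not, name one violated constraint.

No — it violates: The OS session must be before the Databases session

The OS session must be before the Databases session — violated.
Databases and Robotics share students — violated.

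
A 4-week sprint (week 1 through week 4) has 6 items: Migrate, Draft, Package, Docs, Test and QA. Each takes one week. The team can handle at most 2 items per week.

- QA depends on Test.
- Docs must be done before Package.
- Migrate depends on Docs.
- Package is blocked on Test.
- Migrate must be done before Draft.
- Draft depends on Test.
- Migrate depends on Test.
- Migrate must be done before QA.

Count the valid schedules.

15

Splitting on Migrate: it can be week 2 (10), week 3 (5). Listing each branch's schedules as (Draft, Package, Docs, Test, QA) by week number:
Migrate=week 2: (3,2,1,1,3) (3,2,1,1,4) (3,3,1,1,4) (3,4,1,1,3) (3,4,1,1,4) (4,2,1,1,3) (4,2,1,1,4) (4,3,1,1,3) (4,3,1,1,4) (4,4,1,1,3) — 10.
Migrate=week 3: (4,2,1,1,4) (4,3,1,1,4) (4,3,1,2,4) (4,3,2,1,4) (4,3,2,2,4) — 5.
Summing: 10 + 5 = 15.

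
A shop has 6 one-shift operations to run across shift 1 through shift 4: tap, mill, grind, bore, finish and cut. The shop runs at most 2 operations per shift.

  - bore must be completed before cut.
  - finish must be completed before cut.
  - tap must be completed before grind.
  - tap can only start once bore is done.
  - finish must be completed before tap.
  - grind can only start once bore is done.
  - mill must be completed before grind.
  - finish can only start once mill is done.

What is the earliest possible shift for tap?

Precedence pushes tap to at least shift 3; downstream work caps tap at shift 3.
tap at shift 3 is achievable: cut=shift 3, bore=shift 1, tap=shift 3, grind=shift 4, finish=shift 2, mill=shift 1.

shift 3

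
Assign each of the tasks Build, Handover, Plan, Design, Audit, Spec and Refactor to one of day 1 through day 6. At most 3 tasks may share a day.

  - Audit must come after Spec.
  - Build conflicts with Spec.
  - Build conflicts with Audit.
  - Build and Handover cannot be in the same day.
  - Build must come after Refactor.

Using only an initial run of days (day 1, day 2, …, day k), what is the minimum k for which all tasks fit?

3

The precedence chain requires at least 2 distinct days.
With at most 3 per day and 7 tasks, at least 3 days are needed.
3 works (last occupied day: day 3): for example Refactor=day 1; Handover=day 1; Spec=day 1; Plan=day 2; Design=day 2; Build=day 2; Audit=day 3.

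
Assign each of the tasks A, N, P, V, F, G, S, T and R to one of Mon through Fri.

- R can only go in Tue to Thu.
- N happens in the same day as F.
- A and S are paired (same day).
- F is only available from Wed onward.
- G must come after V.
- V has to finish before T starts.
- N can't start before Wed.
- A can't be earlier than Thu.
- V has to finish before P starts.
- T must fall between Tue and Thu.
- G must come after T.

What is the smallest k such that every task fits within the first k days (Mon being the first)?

The precedence chain requires at least 3 distinct days.
A can't be placed before Thu — that is day 4 counting from Mon — so the schedule must run through at least 4 days.
4 works (last occupied day: Thu): for example G in Wed; A in Thu; T in Tue; P in Tue; S in Thu; F in Wed; V in Mon; R in Tue; N in Wed.

4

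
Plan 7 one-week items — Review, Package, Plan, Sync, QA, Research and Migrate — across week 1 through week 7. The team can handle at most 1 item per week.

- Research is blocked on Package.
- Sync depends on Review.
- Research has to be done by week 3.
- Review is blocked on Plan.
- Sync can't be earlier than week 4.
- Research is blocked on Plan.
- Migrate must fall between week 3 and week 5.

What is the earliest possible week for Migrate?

Migrate is available from week 3; Migrate's own window allows nothing later than week 5.
Migrate at week 4 is achievable: Plan in week 1; QA in week 7; Review in week 5; Research in week 3; Sync in week 6; Package in week 2; Migrate in week 4.
Nothing earlier works — the capacity limit rule out every week before week 4.

week 4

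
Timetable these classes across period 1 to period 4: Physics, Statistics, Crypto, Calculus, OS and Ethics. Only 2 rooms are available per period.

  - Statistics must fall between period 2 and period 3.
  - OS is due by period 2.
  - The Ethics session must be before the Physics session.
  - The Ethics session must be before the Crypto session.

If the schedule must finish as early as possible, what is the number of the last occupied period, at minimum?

The precedence chain requires at least 2 distinct periods.
With at most 2 per period and 6 classes, at least 3 periods are needed.
3 works (last occupied period: period 3): for example Ethics in period 1; OS in period 1; Crypto in period 3; Statistics in period 2; Physics in period 2; Calculus in period 3.

3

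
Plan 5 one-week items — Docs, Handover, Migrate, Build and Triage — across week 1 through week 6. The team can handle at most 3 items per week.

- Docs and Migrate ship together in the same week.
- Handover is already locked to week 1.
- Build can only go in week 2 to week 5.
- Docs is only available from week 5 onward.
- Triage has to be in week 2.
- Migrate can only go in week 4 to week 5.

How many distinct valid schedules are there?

Enumerating: Build -> week 2; Handover -> week 1; Triage -> week 2; Docs -> week 5; Migrate -> week 5 | Build=week 3; Migrate=week 5; Docs=week 5; Handover=week 1; Triage=week 2 | Build in week 4; Migrate in week 5; Triage in week 2; Docs in week 5; Handover in week 1 | Migrate -> week 5, Docs -> week 5, Triage -> week 2, Build -> week 5, Handover -> week 1.

4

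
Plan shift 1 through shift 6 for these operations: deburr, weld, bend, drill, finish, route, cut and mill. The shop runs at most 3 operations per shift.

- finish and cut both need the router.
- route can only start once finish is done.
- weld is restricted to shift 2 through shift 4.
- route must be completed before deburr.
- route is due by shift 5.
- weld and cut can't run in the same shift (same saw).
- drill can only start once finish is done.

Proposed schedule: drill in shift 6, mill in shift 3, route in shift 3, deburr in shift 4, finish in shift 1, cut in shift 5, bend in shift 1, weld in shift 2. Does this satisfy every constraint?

route is due by shift 5 — holds.
route can only start once finish is done — holds.
finish and cut both need the router — holds.
weld and cut can't run in the same shift (same saw) — holds.
route must be completed before deburr — holds.
drill can only start once finish is done — holds.
weld is restricted to shift 2 through shift 4 — holds.
The shop runs at most 3 operations per shift — holds.

Yes, all constraints hold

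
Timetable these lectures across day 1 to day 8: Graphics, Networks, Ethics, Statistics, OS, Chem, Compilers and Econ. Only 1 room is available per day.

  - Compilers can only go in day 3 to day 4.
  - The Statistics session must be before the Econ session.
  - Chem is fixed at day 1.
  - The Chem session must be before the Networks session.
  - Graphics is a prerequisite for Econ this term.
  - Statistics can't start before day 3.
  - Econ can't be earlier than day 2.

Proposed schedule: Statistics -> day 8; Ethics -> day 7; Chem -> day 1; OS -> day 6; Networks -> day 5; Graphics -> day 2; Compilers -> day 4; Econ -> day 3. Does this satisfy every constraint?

No — it violates: The Statistics session must be before the Econ session

Chem is fixed at day 1 — holds.
Statistics can't start before day 3 — holds.
Econ can't be earlier than day 2 — holds.
Graphics is a prerequisite for Econ this term — holds.
The Chem session must be before the Networks session — holds.
Only 1 room is available per day — holds.
Compilers can only go in day 3 to day 4 — holds.
The Statistics session must be before the Econ session — violated.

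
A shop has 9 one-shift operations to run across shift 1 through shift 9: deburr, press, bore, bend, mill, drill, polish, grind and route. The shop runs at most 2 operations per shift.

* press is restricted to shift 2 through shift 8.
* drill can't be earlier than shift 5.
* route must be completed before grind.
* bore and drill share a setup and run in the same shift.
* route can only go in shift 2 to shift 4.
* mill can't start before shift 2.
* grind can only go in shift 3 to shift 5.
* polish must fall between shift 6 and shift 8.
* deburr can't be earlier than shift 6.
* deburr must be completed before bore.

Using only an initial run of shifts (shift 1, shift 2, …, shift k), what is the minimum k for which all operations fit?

The precedence chain requires at least 2 distinct shifts.
With at most 2 per shift and 9 operations, at least 5 shifts are needed.
Propagating the time windows through the other constraints, bore can't land before shift 7, so the schedule must run through at least shift 7.
7 works (last occupied shift: shift 7): for example press -> shift 2, bore -> shift 7, grind -> shift 3, polish -> shift 6, drill -> shift 7, mill -> shift 3, route -> shift 2, deburr -> shift 6, bend -> shift 1.

7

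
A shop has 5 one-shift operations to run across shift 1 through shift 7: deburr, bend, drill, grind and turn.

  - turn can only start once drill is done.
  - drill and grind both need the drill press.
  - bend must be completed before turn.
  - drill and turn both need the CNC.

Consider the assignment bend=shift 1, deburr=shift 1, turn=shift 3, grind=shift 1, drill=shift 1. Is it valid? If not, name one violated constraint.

Invalid. drill and grind both need the drill press.

turn can only start once drill is done — holds.
drill and grind both need the drill press — violated.
drill and turn both need the CNC — holds.
bend must be completed before turn — holds.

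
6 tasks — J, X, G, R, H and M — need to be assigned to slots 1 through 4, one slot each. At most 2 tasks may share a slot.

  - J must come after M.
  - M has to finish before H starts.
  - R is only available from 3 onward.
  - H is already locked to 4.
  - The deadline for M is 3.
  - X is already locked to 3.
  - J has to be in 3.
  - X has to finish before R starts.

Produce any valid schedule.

H -> 4; X -> 3; M -> 1; J -> 3; G -> 1; R -> 4

Checking: X(3) before R(4); M(1) before H(4); M(1) before J(3); J=3 in [3,3]; X=3 in [3,3]; R=4 in [3,4]; M=1 in [1,3]; H=4 in [4,4]; max 2 per slot (cap 2).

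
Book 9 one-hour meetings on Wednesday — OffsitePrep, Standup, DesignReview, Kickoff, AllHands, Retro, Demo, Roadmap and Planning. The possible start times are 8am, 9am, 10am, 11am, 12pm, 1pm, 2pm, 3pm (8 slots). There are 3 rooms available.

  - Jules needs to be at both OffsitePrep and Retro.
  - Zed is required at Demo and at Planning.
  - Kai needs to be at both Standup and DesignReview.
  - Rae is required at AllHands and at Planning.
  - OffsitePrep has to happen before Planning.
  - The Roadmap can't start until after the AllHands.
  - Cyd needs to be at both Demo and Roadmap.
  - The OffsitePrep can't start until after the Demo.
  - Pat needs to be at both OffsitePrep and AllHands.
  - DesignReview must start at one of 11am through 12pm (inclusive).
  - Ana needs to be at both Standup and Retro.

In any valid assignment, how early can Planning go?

10am

Precedence pushes Planning to at least 10am.
Planning at 10am is achievable: DesignReview -> 11am; Standup -> 8am; Kickoff -> 9am; Demo -> 8am; AllHands -> 8am; OffsitePrep -> 9am; Retro -> 10am; Roadmap -> 9am; Planning -> 10am.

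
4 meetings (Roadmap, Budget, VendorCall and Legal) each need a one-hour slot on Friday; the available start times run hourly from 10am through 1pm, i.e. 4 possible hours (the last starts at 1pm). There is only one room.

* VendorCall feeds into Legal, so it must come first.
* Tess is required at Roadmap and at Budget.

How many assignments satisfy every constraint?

Splitting on Roadmap: it can be 10am (3), 11am (3), 12pm (3), 1pm (3). Listing each branch's schedules as (Budget, VendorCall, Legal):
Roadmap=10am: (11am,12pm,1pm) (12pm,11am,1pm) (1pm,11am,12pm) — 3.
Roadmap=11am: (10am,12pm,1pm) (12pm,10am,1pm) (1pm,10am,12pm) — 3.
Roadmap=12pm: (10am,11am,1pm) (11am,10am,1pm) (1pm,10am,11am) — 3.
Roadmap=1pm: (10am,11am,12pm) (11am,10am,12pm) (12pm,10am,11am) — 3.
Summing: 3 + 3 + 3 + 3 = 12.

12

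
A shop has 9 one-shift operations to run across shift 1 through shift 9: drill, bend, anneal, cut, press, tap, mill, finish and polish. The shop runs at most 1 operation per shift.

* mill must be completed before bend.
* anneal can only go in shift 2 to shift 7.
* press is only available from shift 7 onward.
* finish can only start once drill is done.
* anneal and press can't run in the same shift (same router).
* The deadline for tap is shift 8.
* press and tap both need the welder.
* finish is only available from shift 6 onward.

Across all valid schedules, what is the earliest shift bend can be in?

shift 2

Precedence pushes bend to at least shift 2.
bend at shift 2 is achievable: drill -> shift 5; anneal -> shift 3; tap -> shift 4; press -> shift 7; finish -> shift 6; polish -> shift 9; cut -> shift 8; mill -> shift 1; bend -> shift 2.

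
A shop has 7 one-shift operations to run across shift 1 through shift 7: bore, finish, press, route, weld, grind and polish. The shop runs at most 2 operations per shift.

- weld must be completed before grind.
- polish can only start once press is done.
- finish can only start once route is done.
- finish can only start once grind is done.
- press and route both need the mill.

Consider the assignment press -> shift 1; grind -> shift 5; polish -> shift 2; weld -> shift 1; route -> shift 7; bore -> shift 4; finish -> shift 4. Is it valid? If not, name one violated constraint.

finish can only start once grind is done — violated.
press and route both need the mill — holds.
finish can only start once route is done — violated.
weld must be completed before grind — holds.
polish can only start once press is done — holds.
The shop runs at most 2 operations per shift — holds.

No. finish can only start once route is done is not satisfied.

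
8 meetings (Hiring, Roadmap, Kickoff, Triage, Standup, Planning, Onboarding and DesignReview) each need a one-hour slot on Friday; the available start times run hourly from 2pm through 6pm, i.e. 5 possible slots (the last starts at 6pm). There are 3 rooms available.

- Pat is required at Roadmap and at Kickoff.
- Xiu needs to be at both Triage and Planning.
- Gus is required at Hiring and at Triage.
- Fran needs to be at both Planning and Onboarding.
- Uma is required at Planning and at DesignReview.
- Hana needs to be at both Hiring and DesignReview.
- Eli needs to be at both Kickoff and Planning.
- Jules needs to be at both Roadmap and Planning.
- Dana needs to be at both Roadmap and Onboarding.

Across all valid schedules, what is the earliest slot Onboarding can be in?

2pm

Onboarding at 2pm is achievable: Kickoff in 2pm, Planning in 4pm, Onboarding in 2pm, Roadmap in 3pm, Hiring in 2pm, DesignReview in 5pm, Standup in 3pm, Triage in 3pm.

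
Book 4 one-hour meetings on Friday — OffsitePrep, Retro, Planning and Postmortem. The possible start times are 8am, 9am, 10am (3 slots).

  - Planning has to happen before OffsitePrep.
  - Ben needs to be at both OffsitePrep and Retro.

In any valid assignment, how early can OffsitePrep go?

9am

Precedence pushes OffsitePrep to at least 9am.
OffsitePrep at 9am is achievable: Postmortem in 8am; Retro in 8am; OffsitePrep in 9am; Planning in 8am.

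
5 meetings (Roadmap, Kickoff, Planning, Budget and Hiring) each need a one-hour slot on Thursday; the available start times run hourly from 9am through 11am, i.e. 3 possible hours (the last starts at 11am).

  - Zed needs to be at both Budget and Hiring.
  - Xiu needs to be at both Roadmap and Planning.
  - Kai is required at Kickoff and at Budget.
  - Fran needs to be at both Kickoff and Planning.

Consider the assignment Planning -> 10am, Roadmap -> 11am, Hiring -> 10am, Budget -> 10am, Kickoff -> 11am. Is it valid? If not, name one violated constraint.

Zed needs to be at both Budget and Hiring — violated.
Xiu needs to be at both Roadmap and Planning — holds.
Fran needs to be at both Kickoff and Planning — holds.
Kai is required at Kickoff and at Budget — holds.

Invalid. Zed needs to be at both Budget and Hiring.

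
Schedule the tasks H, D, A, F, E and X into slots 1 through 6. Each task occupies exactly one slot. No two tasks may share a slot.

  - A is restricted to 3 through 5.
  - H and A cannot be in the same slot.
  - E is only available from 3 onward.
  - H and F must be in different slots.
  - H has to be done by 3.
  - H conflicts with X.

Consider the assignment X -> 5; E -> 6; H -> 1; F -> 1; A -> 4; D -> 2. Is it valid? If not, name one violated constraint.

No. H and F must be in different slots is not satisfied.

A is restricted to 3 through 5 — holds.
H and A cannot be in the same slot — holds.
H conflicts with X — holds.
E is only available from 3 onward — holds.
No two tasks may share a slot — violated.
H and F must be in different slots — violated.
H has to be done by 3 — holds.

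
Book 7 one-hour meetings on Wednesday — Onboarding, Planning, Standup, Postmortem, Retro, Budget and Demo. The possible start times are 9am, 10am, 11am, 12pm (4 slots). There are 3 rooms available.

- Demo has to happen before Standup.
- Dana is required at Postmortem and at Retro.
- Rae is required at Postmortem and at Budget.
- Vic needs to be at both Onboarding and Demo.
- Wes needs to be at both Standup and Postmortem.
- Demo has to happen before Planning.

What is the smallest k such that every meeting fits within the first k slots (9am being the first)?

The precedence chain requires at least 2 distinct slots.
With at most 3 per slot and 7 meetings, at least 3 slots are needed.
3 works (last occupied slot: 11am): for example Demo=9am; Onboarding=10am; Postmortem=9am; Planning=10am; Retro=11am; Standup=10am; Budget=11am.

3 slots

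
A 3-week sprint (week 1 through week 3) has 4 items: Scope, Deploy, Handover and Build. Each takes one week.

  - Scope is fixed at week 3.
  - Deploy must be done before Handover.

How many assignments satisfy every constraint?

9

Splitting on Deploy: it can be week 1 (6), week 2 (3). Listing each branch's schedules as (Scope, Handover, Build) by week number:
Deploy=week 1: (3,2,1) (3,2,2) (3,2,3) (3,3,1) (3,3,2) (3,3,3) — 6.
Deploy=week 2: (3,3,1) (3,3,2) (3,3,3) — 3.
Summing: 6 + 3 = 9.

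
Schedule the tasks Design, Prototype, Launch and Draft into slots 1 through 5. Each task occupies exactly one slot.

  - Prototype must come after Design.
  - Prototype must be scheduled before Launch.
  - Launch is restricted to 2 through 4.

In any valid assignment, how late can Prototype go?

Precedence pushes Prototype to at least 2; downstream work caps Prototype at 3.
Prototype at 3 is achievable: Launch -> 4, Design -> 1, Draft -> 1, Prototype -> 3.

3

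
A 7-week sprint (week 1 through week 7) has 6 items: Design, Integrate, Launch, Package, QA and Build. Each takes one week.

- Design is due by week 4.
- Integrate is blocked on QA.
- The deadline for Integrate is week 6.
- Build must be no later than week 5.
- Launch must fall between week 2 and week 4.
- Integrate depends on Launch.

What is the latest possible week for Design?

Design's own window allows nothing later than week 4.
Design at week 4 is achievable: Build in week 1; QA in week 1; Integrate in week 3; Design in week 4; Launch in week 2; Package in week 1.

week 4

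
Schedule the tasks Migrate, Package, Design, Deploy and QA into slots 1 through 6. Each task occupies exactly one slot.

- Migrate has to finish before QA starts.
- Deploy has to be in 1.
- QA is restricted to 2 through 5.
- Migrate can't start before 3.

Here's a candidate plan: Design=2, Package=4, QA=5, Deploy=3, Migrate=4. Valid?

No — it violates: Deploy has to be in 1

Migrate has to finish before QA starts — holds.
Migrate can't start before 3 — holds.
QA is restricted to 2 through 5 — holds.
Deploy has to be in 1 — violated.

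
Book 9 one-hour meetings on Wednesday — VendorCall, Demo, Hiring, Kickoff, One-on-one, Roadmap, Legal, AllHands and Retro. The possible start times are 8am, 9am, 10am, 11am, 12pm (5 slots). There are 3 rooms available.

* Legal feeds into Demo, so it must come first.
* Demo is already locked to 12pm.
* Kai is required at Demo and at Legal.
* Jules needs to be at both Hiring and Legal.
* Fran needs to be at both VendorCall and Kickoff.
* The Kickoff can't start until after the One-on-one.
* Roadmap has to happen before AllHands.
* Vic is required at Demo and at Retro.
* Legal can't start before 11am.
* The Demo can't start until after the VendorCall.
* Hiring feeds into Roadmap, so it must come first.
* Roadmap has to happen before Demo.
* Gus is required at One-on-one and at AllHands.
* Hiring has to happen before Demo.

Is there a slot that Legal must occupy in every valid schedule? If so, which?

Legal's window is 11am–12pm.
Demo is fixed at 12pm, and Legal can't share a slot with Demo.
So Legal must be 11am.

11am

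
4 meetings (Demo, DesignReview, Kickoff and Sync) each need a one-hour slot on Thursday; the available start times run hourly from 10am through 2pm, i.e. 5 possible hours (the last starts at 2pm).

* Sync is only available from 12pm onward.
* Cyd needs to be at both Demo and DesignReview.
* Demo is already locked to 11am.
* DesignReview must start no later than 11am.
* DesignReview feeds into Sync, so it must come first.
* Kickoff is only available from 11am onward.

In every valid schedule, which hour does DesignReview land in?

DesignReview's window is 10am–11am.
Demo is fixed at 11am, and DesignReview can't share a hour with Demo.
So DesignReview must be 10am.

10am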